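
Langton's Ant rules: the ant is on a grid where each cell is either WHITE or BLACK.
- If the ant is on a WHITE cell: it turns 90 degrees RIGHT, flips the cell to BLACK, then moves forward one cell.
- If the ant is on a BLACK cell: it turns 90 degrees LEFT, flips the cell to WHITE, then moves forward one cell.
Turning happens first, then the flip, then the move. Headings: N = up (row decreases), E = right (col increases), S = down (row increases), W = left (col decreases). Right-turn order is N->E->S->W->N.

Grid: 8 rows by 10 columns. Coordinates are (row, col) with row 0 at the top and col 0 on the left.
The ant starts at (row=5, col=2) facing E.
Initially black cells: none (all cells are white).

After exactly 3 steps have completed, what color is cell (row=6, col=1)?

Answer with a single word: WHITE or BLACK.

Step 1: on WHITE (5,2): turn R to S, flip to black, move to (6,2). |black|=1
Step 2: on WHITE (6,2): turn R to W, flip to black, move to (6,1). |black|=2
Step 3: on WHITE (6,1): turn R to N, flip to black, move to (5,1). |black|=3

Answer: BLACK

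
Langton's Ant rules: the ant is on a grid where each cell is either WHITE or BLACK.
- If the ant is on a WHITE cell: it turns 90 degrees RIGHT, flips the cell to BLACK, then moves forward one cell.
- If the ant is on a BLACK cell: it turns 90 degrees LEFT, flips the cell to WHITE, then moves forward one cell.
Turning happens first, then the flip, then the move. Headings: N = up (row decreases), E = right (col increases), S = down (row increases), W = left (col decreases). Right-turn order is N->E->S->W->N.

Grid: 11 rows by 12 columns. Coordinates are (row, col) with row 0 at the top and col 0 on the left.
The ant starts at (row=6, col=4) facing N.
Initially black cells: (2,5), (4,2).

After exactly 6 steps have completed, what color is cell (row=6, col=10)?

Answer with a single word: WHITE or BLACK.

Step 1: on WHITE (6,4): turn R to E, flip to black, move to (6,5). |black|=3
Step 2: on WHITE (6,5): turn R to S, flip to black, move to (7,5). |black|=4
Step 3: on WHITE (7,5): turn R to W, flip to black, move to (7,4). |black|=5
Step 4: on WHITE (7,4): turn R to N, flip to black, move to (6,4). |black|=6
Step 5: on BLACK (6,4): turn L to W, flip to white, move to (6,3). |black|=5
Step 6: on WHITE (6,3): turn R to N, flip to black, move to (5,3). |black|=6

Answer: WHITE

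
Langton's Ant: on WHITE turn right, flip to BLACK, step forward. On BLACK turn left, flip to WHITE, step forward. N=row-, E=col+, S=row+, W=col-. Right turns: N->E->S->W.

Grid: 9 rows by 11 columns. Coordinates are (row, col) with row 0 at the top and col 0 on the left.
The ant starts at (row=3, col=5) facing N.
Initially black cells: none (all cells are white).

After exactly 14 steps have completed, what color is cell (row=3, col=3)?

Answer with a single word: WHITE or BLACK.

Answer: BLACK

Derivation:
Step 1: on WHITE (3,5): turn R to E, flip to black, move to (3,6). |black|=1
Step 2: on WHITE (3,6): turn R to S, flip to black, move to (4,6). |black|=2
Step 3: on WHITE (4,6): turn R to W, flip to black, move to (4,5). |black|=3
Step 4: on WHITE (4,5): turn R to N, flip to black, move to (3,5). |black|=4
Step 5: on BLACK (3,5): turn L to W, flip to white, move to (3,4). |black|=3
Step 6: on WHITE (3,4): turn R to N, flip to black, move to (2,4). |black|=4
Step 7: on WHITE (2,4): turn R to E, flip to black, move to (2,5). |black|=5
Step 8: on WHITE (2,5): turn R to S, flip to black, move to (3,5). |black|=6
Step 9: on WHITE (3,5): turn R to W, flip to black, move to (3,4). |black|=7
Step 10: on BLACK (3,4): turn L to S, flip to white, move to (4,4). |black|=6
Step 11: on WHITE (4,4): turn R to W, flip to black, move to (4,3). |black|=7
Step 12: on WHITE (4,3): turn R to N, flip to black, move to (3,3). |black|=8
Step 13: on WHITE (3,3): turn R to E, flip to black, move to (3,4). |black|=9
Step 14: on WHITE (3,4): turn R to S, flip to black, move to (4,4). |black|=10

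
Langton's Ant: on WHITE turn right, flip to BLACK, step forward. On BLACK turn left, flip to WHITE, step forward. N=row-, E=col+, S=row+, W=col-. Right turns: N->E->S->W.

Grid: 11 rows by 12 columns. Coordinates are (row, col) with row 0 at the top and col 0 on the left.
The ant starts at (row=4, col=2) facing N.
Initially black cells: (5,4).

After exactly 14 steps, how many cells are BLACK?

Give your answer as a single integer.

Answer: 11

Derivation:
Step 1: on WHITE (4,2): turn R to E, flip to black, move to (4,3). |black|=2
Step 2: on WHITE (4,3): turn R to S, flip to black, move to (5,3). |black|=3
Step 3: on WHITE (5,3): turn R to W, flip to black, move to (5,2). |black|=4
Step 4: on WHITE (5,2): turn R to N, flip to black, move to (4,2). |black|=5
Step 5: on BLACK (4,2): turn L to W, flip to white, move to (4,1). |black|=4
Step 6: on WHITE (4,1): turn R to N, flip to black, move to (3,1). |black|=5
Step 7: on WHITE (3,1): turn R to E, flip to black, move to (3,2). |black|=6
Step 8: on WHITE (3,2): turn R to S, flip to black, move to (4,2). |black|=7
Step 9: on WHITE (4,2): turn R to W, flip to black, move to (4,1). |black|=8
Step 10: on BLACK (4,1): turn L to S, flip to white, move to (5,1). |black|=7
Step 11: on WHITE (5,1): turn R to W, flip to black, move to (5,0). |black|=8
Step 12: on WHITE (5,0): turn R to N, flip to black, move to (4,0). |black|=9
Step 13: on WHITE (4,0): turn R to E, flip to black, move to (4,1). |black|=10
Step 14: on WHITE (4,1): turn R to S, flip to black, move to (5,1). |black|=11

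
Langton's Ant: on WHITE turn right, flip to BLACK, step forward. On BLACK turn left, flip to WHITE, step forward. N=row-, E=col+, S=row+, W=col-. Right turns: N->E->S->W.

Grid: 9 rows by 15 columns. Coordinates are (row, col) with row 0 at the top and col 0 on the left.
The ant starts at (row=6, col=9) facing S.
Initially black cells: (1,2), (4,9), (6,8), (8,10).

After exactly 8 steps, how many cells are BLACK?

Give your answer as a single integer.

Step 1: on WHITE (6,9): turn R to W, flip to black, move to (6,8). |black|=5
Step 2: on BLACK (6,8): turn L to S, flip to white, move to (7,8). |black|=4
Step 3: on WHITE (7,8): turn R to W, flip to black, move to (7,7). |black|=5
Step 4: on WHITE (7,7): turn R to N, flip to black, move to (6,7). |black|=6
Step 5: on WHITE (6,7): turn R to E, flip to black, move to (6,8). |black|=7
Step 6: on WHITE (6,8): turn R to S, flip to black, move to (7,8). |black|=8
Step 7: on BLACK (7,8): turn L to E, flip to white, move to (7,9). |black|=7
Step 8: on WHITE (7,9): turn R to S, flip to black, move to (8,9). |black|=8

Answer: 8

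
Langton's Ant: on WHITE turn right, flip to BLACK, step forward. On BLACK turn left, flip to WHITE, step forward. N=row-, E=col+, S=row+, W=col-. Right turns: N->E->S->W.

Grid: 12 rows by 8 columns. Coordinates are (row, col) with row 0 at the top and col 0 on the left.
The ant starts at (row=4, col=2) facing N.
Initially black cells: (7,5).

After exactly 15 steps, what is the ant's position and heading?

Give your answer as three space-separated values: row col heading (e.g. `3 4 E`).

Answer: 5 2 E

Derivation:
Step 1: on WHITE (4,2): turn R to E, flip to black, move to (4,3). |black|=2
Step 2: on WHITE (4,3): turn R to S, flip to black, move to (5,3). |black|=3
Step 3: on WHITE (5,3): turn R to W, flip to black, move to (5,2). |black|=4
Step 4: on WHITE (5,2): turn R to N, flip to black, move to (4,2). |black|=5
Step 5: on BLACK (4,2): turn L to W, flip to white, move to (4,1). |black|=4
Step 6: on WHITE (4,1): turn R to N, flip to black, move to (3,1). |black|=5
Step 7: on WHITE (3,1): turn R to E, flip to black, move to (3,2). |black|=6
Step 8: on WHITE (3,2): turn R to S, flip to black, move to (4,2). |black|=7
Step 9: on WHITE (4,2): turn R to W, flip to black, move to (4,1). |black|=8
Step 10: on BLACK (4,1): turn L to S, flip to white, move to (5,1). |black|=7
Step 11: on WHITE (5,1): turn R to W, flip to black, move to (5,0). |black|=8
Step 12: on WHITE (5,0): turn R to N, flip to black, move to (4,0). |black|=9
Step 13: on WHITE (4,0): turn R to E, flip to black, move to (4,1). |black|=10
Step 14: on WHITE (4,1): turn R to S, flip to black, move to (5,1). |black|=11
Step 15: on BLACK (5,1): turn L to E, flip to white, move to (5,2). |black|=10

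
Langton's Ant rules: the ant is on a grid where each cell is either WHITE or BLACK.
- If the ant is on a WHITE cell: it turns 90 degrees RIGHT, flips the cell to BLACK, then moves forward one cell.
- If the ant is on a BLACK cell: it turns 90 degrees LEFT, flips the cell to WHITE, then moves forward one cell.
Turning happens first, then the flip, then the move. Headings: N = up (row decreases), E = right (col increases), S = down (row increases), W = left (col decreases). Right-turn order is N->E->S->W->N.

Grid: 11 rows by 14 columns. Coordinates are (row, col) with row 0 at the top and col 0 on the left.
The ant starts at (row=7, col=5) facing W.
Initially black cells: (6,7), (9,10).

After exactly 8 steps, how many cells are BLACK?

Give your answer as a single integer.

Answer: 8

Derivation:
Step 1: on WHITE (7,5): turn R to N, flip to black, move to (6,5). |black|=3
Step 2: on WHITE (6,5): turn R to E, flip to black, move to (6,6). |black|=4
Step 3: on WHITE (6,6): turn R to S, flip to black, move to (7,6). |black|=5
Step 4: on WHITE (7,6): turn R to W, flip to black, move to (7,5). |black|=6
Step 5: on BLACK (7,5): turn L to S, flip to white, move to (8,5). |black|=5
Step 6: on WHITE (8,5): turn R to W, flip to black, move to (8,4). |black|=6
Step 7: on WHITE (8,4): turn R to N, flip to black, move to (7,4). |black|=7
Step 8: on WHITE (7,4): turn R to E, flip to black, move to (7,5). |black|=8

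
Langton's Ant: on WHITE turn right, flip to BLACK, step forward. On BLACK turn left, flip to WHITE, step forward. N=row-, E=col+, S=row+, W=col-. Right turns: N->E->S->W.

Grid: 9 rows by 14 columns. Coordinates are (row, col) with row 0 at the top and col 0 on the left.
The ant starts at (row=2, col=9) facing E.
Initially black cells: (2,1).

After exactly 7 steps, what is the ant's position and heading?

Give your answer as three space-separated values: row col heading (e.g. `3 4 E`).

Answer: 2 10 S

Derivation:
Step 1: on WHITE (2,9): turn R to S, flip to black, move to (3,9). |black|=2
Step 2: on WHITE (3,9): turn R to W, flip to black, move to (3,8). |black|=3
Step 3: on WHITE (3,8): turn R to N, flip to black, move to (2,8). |black|=4
Step 4: on WHITE (2,8): turn R to E, flip to black, move to (2,9). |black|=5
Step 5: on BLACK (2,9): turn L to N, flip to white, move to (1,9). |black|=4
Step 6: on WHITE (1,9): turn R to E, flip to black, move to (1,10). |black|=5
Step 7: on WHITE (1,10): turn R to S, flip to black, move to (2,10). |black|=6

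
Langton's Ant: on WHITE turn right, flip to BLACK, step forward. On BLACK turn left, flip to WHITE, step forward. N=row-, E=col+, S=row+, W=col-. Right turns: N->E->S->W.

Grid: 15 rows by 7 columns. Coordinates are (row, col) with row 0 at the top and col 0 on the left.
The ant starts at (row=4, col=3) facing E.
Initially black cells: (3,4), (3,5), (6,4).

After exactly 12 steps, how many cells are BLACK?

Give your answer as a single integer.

Answer: 9

Derivation:
Step 1: on WHITE (4,3): turn R to S, flip to black, move to (5,3). |black|=4
Step 2: on WHITE (5,3): turn R to W, flip to black, move to (5,2). |black|=5
Step 3: on WHITE (5,2): turn R to N, flip to black, move to (4,2). |black|=6
Step 4: on WHITE (4,2): turn R to E, flip to black, move to (4,3). |black|=7
Step 5: on BLACK (4,3): turn L to N, flip to white, move to (3,3). |black|=6
Step 6: on WHITE (3,3): turn R to E, flip to black, move to (3,4). |black|=7
Step 7: on BLACK (3,4): turn L to N, flip to white, move to (2,4). |black|=6
Step 8: on WHITE (2,4): turn R to E, flip to black, move to (2,5). |black|=7
Step 9: on WHITE (2,5): turn R to S, flip to black, move to (3,5). |black|=8
Step 10: on BLACK (3,5): turn L to E, flip to white, move to (3,6). |black|=7
Step 11: on WHITE (3,6): turn R to S, flip to black, move to (4,6). |black|=8
Step 12: on WHITE (4,6): turn R to W, flip to black, move to (4,5). |black|=9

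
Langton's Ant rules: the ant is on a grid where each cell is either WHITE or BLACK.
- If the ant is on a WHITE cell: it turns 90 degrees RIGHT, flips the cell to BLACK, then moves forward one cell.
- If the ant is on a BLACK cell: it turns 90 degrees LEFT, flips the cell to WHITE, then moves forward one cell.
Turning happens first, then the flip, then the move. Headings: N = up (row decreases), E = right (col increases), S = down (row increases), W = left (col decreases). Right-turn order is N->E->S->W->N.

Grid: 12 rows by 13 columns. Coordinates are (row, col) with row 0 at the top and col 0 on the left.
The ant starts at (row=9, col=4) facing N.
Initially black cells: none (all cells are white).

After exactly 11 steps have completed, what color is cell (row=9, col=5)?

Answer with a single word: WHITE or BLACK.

Step 1: on WHITE (9,4): turn R to E, flip to black, move to (9,5). |black|=1
Step 2: on WHITE (9,5): turn R to S, flip to black, move to (10,5). |black|=2
Step 3: on WHITE (10,5): turn R to W, flip to black, move to (10,4). |black|=3
Step 4: on WHITE (10,4): turn R to N, flip to black, move to (9,4). |black|=4
Step 5: on BLACK (9,4): turn L to W, flip to white, move to (9,3). |black|=3
Step 6: on WHITE (9,3): turn R to N, flip to black, move to (8,3). |black|=4
Step 7: on WHITE (8,3): turn R to E, flip to black, move to (8,4). |black|=5
Step 8: on WHITE (8,4): turn R to S, flip to black, move to (9,4). |black|=6
Step 9: on WHITE (9,4): turn R to W, flip to black, move to (9,3). |black|=7
Step 10: on BLACK (9,3): turn L to S, flip to white, move to (10,3). |black|=6
Step 11: on WHITE (10,3): turn R to W, flip to black, move to (10,2). |black|=7

Answer: BLACK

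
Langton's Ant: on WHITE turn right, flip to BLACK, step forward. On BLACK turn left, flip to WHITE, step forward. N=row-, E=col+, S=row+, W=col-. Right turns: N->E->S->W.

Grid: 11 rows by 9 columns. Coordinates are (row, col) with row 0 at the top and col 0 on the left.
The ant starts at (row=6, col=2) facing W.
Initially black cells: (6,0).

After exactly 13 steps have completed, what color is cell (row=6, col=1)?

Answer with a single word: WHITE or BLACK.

Step 1: on WHITE (6,2): turn R to N, flip to black, move to (5,2). |black|=2
Step 2: on WHITE (5,2): turn R to E, flip to black, move to (5,3). |black|=3
Step 3: on WHITE (5,3): turn R to S, flip to black, move to (6,3). |black|=4
Step 4: on WHITE (6,3): turn R to W, flip to black, move to (6,2). |black|=5
Step 5: on BLACK (6,2): turn L to S, flip to white, move to (7,2). |black|=4
Step 6: on WHITE (7,2): turn R to W, flip to black, move to (7,1). |black|=5
Step 7: on WHITE (7,1): turn R to N, flip to black, move to (6,1). |black|=6
Step 8: on WHITE (6,1): turn R to E, flip to black, move to (6,2). |black|=7
Step 9: on WHITE (6,2): turn R to S, flip to black, move to (7,2). |black|=8
Step 10: on BLACK (7,2): turn L to E, flip to white, move to (7,3). |black|=7
Step 11: on WHITE (7,3): turn R to S, flip to black, move to (8,3). |black|=8
Step 12: on WHITE (8,3): turn R to W, flip to black, move to (8,2). |black|=9
Step 13: on WHITE (8,2): turn R to N, flip to black, move to (7,2). |black|=10

Answer: BLACK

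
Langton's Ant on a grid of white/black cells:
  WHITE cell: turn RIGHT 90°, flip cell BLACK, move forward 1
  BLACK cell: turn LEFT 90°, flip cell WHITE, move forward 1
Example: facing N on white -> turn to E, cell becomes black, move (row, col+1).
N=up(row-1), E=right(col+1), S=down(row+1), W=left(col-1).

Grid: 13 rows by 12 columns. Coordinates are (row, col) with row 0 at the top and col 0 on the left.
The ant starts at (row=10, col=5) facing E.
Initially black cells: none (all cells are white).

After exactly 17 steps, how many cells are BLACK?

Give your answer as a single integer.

Answer: 7

Derivation:
Step 1: on WHITE (10,5): turn R to S, flip to black, move to (11,5). |black|=1
Step 2: on WHITE (11,5): turn R to W, flip to black, move to (11,4). |black|=2
Step 3: on WHITE (11,4): turn R to N, flip to black, move to (10,4). |black|=3
Step 4: on WHITE (10,4): turn R to E, flip to black, move to (10,5). |black|=4
Step 5: on BLACK (10,5): turn L to N, flip to white, move to (9,5). |black|=3
Step 6: on WHITE (9,5): turn R to E, flip to black, move to (9,6). |black|=4
Step 7: on WHITE (9,6): turn R to S, flip to black, move to (10,6). |black|=5
Step 8: on WHITE (10,6): turn R to W, flip to black, move to (10,5). |black|=6
Step 9: on WHITE (10,5): turn R to N, flip to black, move to (9,5). |black|=7
Step 10: on BLACK (9,5): turn L to W, flip to white, move to (9,4). |black|=6
Step 11: on WHITE (9,4): turn R to N, flip to black, move to (8,4). |black|=7
Step 12: on WHITE (8,4): turn R to E, flip to black, move to (8,5). |black|=8
Step 13: on WHITE (8,5): turn R to S, flip to black, move to (9,5). |black|=9
Step 14: on WHITE (9,5): turn R to W, flip to black, move to (9,4). |black|=10
Step 15: on BLACK (9,4): turn L to S, flip to white, move to (10,4). |black|=9
Step 16: on BLACK (10,4): turn L to E, flip to white, move to (10,5). |black|=8
Step 17: on BLACK (10,5): turn L to N, flip to white, move to (9,5). |black|=7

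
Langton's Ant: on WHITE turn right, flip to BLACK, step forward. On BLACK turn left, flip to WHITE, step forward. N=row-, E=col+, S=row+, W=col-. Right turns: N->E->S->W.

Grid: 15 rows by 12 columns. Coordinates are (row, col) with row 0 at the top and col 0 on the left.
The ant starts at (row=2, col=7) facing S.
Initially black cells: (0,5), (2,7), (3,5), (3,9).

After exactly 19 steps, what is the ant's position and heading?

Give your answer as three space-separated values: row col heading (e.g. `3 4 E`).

Step 1: on BLACK (2,7): turn L to E, flip to white, move to (2,8). |black|=3
Step 2: on WHITE (2,8): turn R to S, flip to black, move to (3,8). |black|=4
Step 3: on WHITE (3,8): turn R to W, flip to black, move to (3,7). |black|=5
Step 4: on WHITE (3,7): turn R to N, flip to black, move to (2,7). |black|=6
Step 5: on WHITE (2,7): turn R to E, flip to black, move to (2,8). |black|=7
Step 6: on BLACK (2,8): turn L to N, flip to white, move to (1,8). |black|=6
Step 7: on WHITE (1,8): turn R to E, flip to black, move to (1,9). |black|=7
Step 8: on WHITE (1,9): turn R to S, flip to black, move to (2,9). |black|=8
Step 9: on WHITE (2,9): turn R to W, flip to black, move to (2,8). |black|=9
Step 10: on WHITE (2,8): turn R to N, flip to black, move to (1,8). |black|=10
Step 11: on BLACK (1,8): turn L to W, flip to white, move to (1,7). |black|=9
Step 12: on WHITE (1,7): turn R to N, flip to black, move to (0,7). |black|=10
Step 13: on WHITE (0,7): turn R to E, flip to black, move to (0,8). |black|=11
Step 14: on WHITE (0,8): turn R to S, flip to black, move to (1,8). |black|=12
Step 15: on WHITE (1,8): turn R to W, flip to black, move to (1,7). |black|=13
Step 16: on BLACK (1,7): turn L to S, flip to white, move to (2,7). |black|=12
Step 17: on BLACK (2,7): turn L to E, flip to white, move to (2,8). |black|=11
Step 18: on BLACK (2,8): turn L to N, flip to white, move to (1,8). |black|=10
Step 19: on BLACK (1,8): turn L to W, flip to white, move to (1,7). |black|=9

Answer: 1 7 W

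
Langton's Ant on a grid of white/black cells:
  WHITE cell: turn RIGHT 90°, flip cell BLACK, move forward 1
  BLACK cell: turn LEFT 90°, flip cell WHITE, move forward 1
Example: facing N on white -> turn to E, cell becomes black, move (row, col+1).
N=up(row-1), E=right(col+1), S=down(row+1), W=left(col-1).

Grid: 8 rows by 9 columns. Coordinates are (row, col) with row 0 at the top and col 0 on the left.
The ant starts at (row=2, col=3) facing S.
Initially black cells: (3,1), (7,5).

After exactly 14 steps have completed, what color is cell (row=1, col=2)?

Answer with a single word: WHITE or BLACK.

Answer: BLACK

Derivation:
Step 1: on WHITE (2,3): turn R to W, flip to black, move to (2,2). |black|=3
Step 2: on WHITE (2,2): turn R to N, flip to black, move to (1,2). |black|=4
Step 3: on WHITE (1,2): turn R to E, flip to black, move to (1,3). |black|=5
Step 4: on WHITE (1,3): turn R to S, flip to black, move to (2,3). |black|=6
Step 5: on BLACK (2,3): turn L to E, flip to white, move to (2,4). |black|=5
Step 6: on WHITE (2,4): turn R to S, flip to black, move to (3,4). |black|=6
Step 7: on WHITE (3,4): turn R to W, flip to black, move to (3,3). |black|=7
Step 8: on WHITE (3,3): turn R to N, flip to black, move to (2,3). |black|=8
Step 9: on WHITE (2,3): turn R to E, flip to black, move to (2,4). |black|=9
Step 10: on BLACK (2,4): turn L to N, flip to white, move to (1,4). |black|=8
Step 11: on WHITE (1,4): turn R to E, flip to black, move to (1,5). |black|=9
Step 12: on WHITE (1,5): turn R to S, flip to black, move to (2,5). |black|=10
Step 13: on WHITE (2,5): turn R to W, flip to black, move to (2,4). |black|=11
Step 14: on WHITE (2,4): turn R to N, flip to black, move to (1,4). |black|=12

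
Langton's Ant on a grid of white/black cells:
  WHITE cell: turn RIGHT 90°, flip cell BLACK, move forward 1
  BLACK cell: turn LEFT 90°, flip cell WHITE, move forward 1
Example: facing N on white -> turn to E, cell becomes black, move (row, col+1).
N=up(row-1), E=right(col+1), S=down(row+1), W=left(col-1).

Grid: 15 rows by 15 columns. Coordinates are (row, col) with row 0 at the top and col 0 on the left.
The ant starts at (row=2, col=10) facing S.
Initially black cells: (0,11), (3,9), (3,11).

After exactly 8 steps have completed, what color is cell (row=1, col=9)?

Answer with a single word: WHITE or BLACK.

Step 1: on WHITE (2,10): turn R to W, flip to black, move to (2,9). |black|=4
Step 2: on WHITE (2,9): turn R to N, flip to black, move to (1,9). |black|=5
Step 3: on WHITE (1,9): turn R to E, flip to black, move to (1,10). |black|=6
Step 4: on WHITE (1,10): turn R to S, flip to black, move to (2,10). |black|=7
Step 5: on BLACK (2,10): turn L to E, flip to white, move to (2,11). |black|=6
Step 6: on WHITE (2,11): turn R to S, flip to black, move to (3,11). |black|=7
Step 7: on BLACK (3,11): turn L to E, flip to white, move to (3,12). |black|=6
Step 8: on WHITE (3,12): turn R to S, flip to black, move to (4,12). |black|=7

Answer: BLACK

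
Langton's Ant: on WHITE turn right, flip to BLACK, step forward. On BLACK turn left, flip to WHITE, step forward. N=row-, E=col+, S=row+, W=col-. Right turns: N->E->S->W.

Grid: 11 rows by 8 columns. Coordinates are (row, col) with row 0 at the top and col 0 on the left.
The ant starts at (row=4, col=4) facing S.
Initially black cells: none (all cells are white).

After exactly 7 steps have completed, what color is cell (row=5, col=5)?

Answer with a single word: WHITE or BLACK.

Step 1: on WHITE (4,4): turn R to W, flip to black, move to (4,3). |black|=1
Step 2: on WHITE (4,3): turn R to N, flip to black, move to (3,3). |black|=2
Step 3: on WHITE (3,3): turn R to E, flip to black, move to (3,4). |black|=3
Step 4: on WHITE (3,4): turn R to S, flip to black, move to (4,4). |black|=4
Step 5: on BLACK (4,4): turn L to E, flip to white, move to (4,5). |black|=3
Step 6: on WHITE (4,5): turn R to S, flip to black, move to (5,5). |black|=4
Step 7: on WHITE (5,5): turn R to W, flip to black, move to (5,4). |black|=5

Answer: BLACK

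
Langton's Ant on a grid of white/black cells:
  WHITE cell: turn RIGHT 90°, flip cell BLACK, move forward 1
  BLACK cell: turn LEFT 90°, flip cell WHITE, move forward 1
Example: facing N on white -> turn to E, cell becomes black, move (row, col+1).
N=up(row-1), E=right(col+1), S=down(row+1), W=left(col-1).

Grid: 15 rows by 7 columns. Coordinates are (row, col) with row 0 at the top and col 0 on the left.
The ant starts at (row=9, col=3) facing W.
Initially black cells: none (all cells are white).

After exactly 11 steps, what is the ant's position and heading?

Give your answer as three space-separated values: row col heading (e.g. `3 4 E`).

Step 1: on WHITE (9,3): turn R to N, flip to black, move to (8,3). |black|=1
Step 2: on WHITE (8,3): turn R to E, flip to black, move to (8,4). |black|=2
Step 3: on WHITE (8,4): turn R to S, flip to black, move to (9,4). |black|=3
Step 4: on WHITE (9,4): turn R to W, flip to black, move to (9,3). |black|=4
Step 5: on BLACK (9,3): turn L to S, flip to white, move to (10,3). |black|=3
Step 6: on WHITE (10,3): turn R to W, flip to black, move to (10,2). |black|=4
Step 7: on WHITE (10,2): turn R to N, flip to black, move to (9,2). |black|=5
Step 8: on WHITE (9,2): turn R to E, flip to black, move to (9,3). |black|=6
Step 9: on WHITE (9,3): turn R to S, flip to black, move to (10,3). |black|=7
Step 10: on BLACK (10,3): turn L to E, flip to white, move to (10,4). |black|=6
Step 11: on WHITE (10,4): turn R to S, flip to black, move to (11,4). |black|=7

Answer: 11 4 S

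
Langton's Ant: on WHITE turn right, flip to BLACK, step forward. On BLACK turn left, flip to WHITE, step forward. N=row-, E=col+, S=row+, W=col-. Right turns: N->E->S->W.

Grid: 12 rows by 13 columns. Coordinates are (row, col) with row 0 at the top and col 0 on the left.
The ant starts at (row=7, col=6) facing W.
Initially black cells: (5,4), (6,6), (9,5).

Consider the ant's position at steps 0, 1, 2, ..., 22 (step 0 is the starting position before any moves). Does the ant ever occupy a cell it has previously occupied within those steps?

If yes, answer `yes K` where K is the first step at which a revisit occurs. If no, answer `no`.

Step 1: on WHITE (7,6): turn R to N, flip to black, move to (6,6). |black|=4 — new cell
Step 2: on BLACK (6,6): turn L to W, flip to white, move to (6,5). |black|=3 — new cell
Step 3: on WHITE (6,5): turn R to N, flip to black, move to (5,5). |black|=4 — new cell
Step 4: on WHITE (5,5): turn R to E, flip to black, move to (5,6). |black|=5 — new cell
Step 5: on WHITE (5,6): turn R to S, flip to black, move to (6,6). |black|=6 — REVISIT

Answer: yes 5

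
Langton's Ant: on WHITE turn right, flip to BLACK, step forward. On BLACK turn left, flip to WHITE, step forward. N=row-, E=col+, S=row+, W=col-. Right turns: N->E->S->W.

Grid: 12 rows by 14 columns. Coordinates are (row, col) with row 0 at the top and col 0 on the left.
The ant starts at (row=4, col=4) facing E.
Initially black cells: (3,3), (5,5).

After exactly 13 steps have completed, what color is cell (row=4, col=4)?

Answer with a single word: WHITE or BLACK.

Answer: WHITE

Derivation:
Step 1: on WHITE (4,4): turn R to S, flip to black, move to (5,4). |black|=3
Step 2: on WHITE (5,4): turn R to W, flip to black, move to (5,3). |black|=4
Step 3: on WHITE (5,3): turn R to N, flip to black, move to (4,3). |black|=5
Step 4: on WHITE (4,3): turn R to E, flip to black, move to (4,4). |black|=6
Step 5: on BLACK (4,4): turn L to N, flip to white, move to (3,4). |black|=5
Step 6: on WHITE (3,4): turn R to E, flip to black, move to (3,5). |black|=6
Step 7: on WHITE (3,5): turn R to S, flip to black, move to (4,5). |black|=7
Step 8: on WHITE (4,5): turn R to W, flip to black, move to (4,4). |black|=8
Step 9: on WHITE (4,4): turn R to N, flip to black, move to (3,4). |black|=9
Step 10: on BLACK (3,4): turn L to W, flip to white, move to (3,3). |black|=8
Step 11: on BLACK (3,3): turn L to S, flip to white, move to (4,3). |black|=7
Step 12: on BLACK (4,3): turn L to E, flip to white, move to (4,4). |black|=6
Step 13: on BLACK (4,4): turn L to N, flip to white, move to (3,4). |black|=5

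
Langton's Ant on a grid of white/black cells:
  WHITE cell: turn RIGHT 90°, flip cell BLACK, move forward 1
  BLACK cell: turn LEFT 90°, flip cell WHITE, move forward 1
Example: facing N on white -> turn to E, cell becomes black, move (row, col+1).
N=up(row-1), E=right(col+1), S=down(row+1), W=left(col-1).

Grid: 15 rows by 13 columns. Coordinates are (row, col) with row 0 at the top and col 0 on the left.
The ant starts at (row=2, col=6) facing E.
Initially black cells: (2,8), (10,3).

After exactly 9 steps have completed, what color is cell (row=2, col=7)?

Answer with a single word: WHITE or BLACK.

Step 1: on WHITE (2,6): turn R to S, flip to black, move to (3,6). |black|=3
Step 2: on WHITE (3,6): turn R to W, flip to black, move to (3,5). |black|=4
Step 3: on WHITE (3,5): turn R to N, flip to black, move to (2,5). |black|=5
Step 4: on WHITE (2,5): turn R to E, flip to black, move to (2,6). |black|=6
Step 5: on BLACK (2,6): turn L to N, flip to white, move to (1,6). |black|=5
Step 6: on WHITE (1,6): turn R to E, flip to black, move to (1,7). |black|=6
Step 7: on WHITE (1,7): turn R to S, flip to black, move to (2,7). |black|=7
Step 8: on WHITE (2,7): turn R to W, flip to black, move to (2,6). |black|=8
Step 9: on WHITE (2,6): turn R to N, flip to black, move to (1,6). |black|=9

Answer: BLACK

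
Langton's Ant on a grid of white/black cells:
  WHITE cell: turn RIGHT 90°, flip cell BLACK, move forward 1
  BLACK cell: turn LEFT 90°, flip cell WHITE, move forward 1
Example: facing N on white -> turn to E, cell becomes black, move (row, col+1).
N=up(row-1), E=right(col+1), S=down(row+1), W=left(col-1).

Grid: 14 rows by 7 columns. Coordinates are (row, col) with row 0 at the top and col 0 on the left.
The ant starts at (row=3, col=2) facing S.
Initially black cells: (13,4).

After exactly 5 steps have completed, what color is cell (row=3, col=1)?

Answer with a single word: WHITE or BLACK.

Step 1: on WHITE (3,2): turn R to W, flip to black, move to (3,1). |black|=2
Step 2: on WHITE (3,1): turn R to N, flip to black, move to (2,1). |black|=3
Step 3: on WHITE (2,1): turn R to E, flip to black, move to (2,2). |black|=4
Step 4: on WHITE (2,2): turn R to S, flip to black, move to (3,2). |black|=5
Step 5: on BLACK (3,2): turn L to E, flip to white, move to (3,3). |black|=4

Answer: BLACK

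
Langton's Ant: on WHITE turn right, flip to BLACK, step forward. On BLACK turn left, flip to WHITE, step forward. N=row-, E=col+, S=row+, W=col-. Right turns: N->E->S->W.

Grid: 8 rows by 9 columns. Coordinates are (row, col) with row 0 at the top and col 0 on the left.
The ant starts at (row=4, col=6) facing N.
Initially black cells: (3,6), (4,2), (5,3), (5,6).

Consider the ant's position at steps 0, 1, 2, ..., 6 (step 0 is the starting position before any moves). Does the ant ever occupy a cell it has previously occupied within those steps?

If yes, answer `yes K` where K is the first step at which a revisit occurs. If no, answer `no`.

Step 1: on WHITE (4,6): turn R to E, flip to black, move to (4,7). |black|=5 — new cell
Step 2: on WHITE (4,7): turn R to S, flip to black, move to (5,7). |black|=6 — new cell
Step 3: on WHITE (5,7): turn R to W, flip to black, move to (5,6). |black|=7 — new cell
Step 4: on BLACK (5,6): turn L to S, flip to white, move to (6,6). |black|=6 — new cell
Step 5: on WHITE (6,6): turn R to W, flip to black, move to (6,5). |black|=7 — new cell
Step 6: on WHITE (6,5): turn R to N, flip to black, move to (5,5). |black|=8 — new cell
No revisit within 6 steps.

Answer: no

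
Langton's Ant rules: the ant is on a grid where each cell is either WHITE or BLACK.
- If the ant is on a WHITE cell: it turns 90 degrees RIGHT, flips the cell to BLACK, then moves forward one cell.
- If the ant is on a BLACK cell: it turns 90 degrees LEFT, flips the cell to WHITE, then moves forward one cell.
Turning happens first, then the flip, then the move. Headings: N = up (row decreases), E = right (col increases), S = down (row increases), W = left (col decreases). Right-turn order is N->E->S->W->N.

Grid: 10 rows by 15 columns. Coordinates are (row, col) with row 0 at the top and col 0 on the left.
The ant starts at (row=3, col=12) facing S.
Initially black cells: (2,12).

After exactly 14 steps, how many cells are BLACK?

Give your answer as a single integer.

Answer: 9

Derivation:
Step 1: on WHITE (3,12): turn R to W, flip to black, move to (3,11). |black|=2
Step 2: on WHITE (3,11): turn R to N, flip to black, move to (2,11). |black|=3
Step 3: on WHITE (2,11): turn R to E, flip to black, move to (2,12). |black|=4
Step 4: on BLACK (2,12): turn L to N, flip to white, move to (1,12). |black|=3
Step 5: on WHITE (1,12): turn R to E, flip to black, move to (1,13). |black|=4
Step 6: on WHITE (1,13): turn R to S, flip to black, move to (2,13). |black|=5
Step 7: on WHITE (2,13): turn R to W, flip to black, move to (2,12). |black|=6
Step 8: on WHITE (2,12): turn R to N, flip to black, move to (1,12). |black|=7
Step 9: on BLACK (1,12): turn L to W, flip to white, move to (1,11). |black|=6
Step 10: on WHITE (1,11): turn R to N, flip to black, move to (0,11). |black|=7
Step 11: on WHITE (0,11): turn R to E, flip to black, move to (0,12). |black|=8
Step 12: on WHITE (0,12): turn R to S, flip to black, move to (1,12). |black|=9
Step 13: on WHITE (1,12): turn R to W, flip to black, move to (1,11). |black|=10
Step 14: on BLACK (1,11): turn L to S, flip to white, move to (2,11). |black|=9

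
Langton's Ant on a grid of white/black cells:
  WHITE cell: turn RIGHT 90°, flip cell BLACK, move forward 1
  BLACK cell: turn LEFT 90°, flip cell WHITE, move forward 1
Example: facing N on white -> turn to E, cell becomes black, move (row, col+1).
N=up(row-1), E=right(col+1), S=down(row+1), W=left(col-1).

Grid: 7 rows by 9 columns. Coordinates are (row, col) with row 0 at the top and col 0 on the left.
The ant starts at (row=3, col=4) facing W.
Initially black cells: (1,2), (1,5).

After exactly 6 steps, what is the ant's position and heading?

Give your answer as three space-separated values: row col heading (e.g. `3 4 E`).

Answer: 4 3 W

Derivation:
Step 1: on WHITE (3,4): turn R to N, flip to black, move to (2,4). |black|=3
Step 2: on WHITE (2,4): turn R to E, flip to black, move to (2,5). |black|=4
Step 3: on WHITE (2,5): turn R to S, flip to black, move to (3,5). |black|=5
Step 4: on WHITE (3,5): turn R to W, flip to black, move to (3,4). |black|=6
Step 5: on BLACK (3,4): turn L to S, flip to white, move to (4,4). |black|=5
Step 6: on WHITE (4,4): turn R to W, flip to black, move to (4,3). |black|=6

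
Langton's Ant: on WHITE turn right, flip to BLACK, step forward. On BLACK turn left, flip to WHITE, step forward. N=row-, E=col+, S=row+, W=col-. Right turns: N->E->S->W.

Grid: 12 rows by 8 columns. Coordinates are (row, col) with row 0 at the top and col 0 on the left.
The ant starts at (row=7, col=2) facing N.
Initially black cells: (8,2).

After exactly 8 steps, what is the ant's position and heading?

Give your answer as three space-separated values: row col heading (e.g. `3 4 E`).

Step 1: on WHITE (7,2): turn R to E, flip to black, move to (7,3). |black|=2
Step 2: on WHITE (7,3): turn R to S, flip to black, move to (8,3). |black|=3
Step 3: on WHITE (8,3): turn R to W, flip to black, move to (8,2). |black|=4
Step 4: on BLACK (8,2): turn L to S, flip to white, move to (9,2). |black|=3
Step 5: on WHITE (9,2): turn R to W, flip to black, move to (9,1). |black|=4
Step 6: on WHITE (9,1): turn R to N, flip to black, move to (8,1). |black|=5
Step 7: on WHITE (8,1): turn R to E, flip to black, move to (8,2). |black|=6
Step 8: on WHITE (8,2): turn R to S, flip to black, move to (9,2). |black|=7

Answer: 9 2 S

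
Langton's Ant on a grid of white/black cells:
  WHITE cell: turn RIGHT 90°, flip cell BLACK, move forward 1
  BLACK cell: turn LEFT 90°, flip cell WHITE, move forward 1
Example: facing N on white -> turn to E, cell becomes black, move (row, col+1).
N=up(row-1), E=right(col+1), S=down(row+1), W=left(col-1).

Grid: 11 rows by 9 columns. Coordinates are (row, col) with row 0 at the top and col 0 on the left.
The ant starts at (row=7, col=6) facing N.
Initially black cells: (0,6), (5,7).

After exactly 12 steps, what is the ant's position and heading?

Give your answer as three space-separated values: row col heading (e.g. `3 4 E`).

Answer: 7 4 N

Derivation:
Step 1: on WHITE (7,6): turn R to E, flip to black, move to (7,7). |black|=3
Step 2: on WHITE (7,7): turn R to S, flip to black, move to (8,7). |black|=4
Step 3: on WHITE (8,7): turn R to W, flip to black, move to (8,6). |black|=5
Step 4: on WHITE (8,6): turn R to N, flip to black, move to (7,6). |black|=6
Step 5: on BLACK (7,6): turn L to W, flip to white, move to (7,5). |black|=5
Step 6: on WHITE (7,5): turn R to N, flip to black, move to (6,5). |black|=6
Step 7: on WHITE (6,5): turn R to E, flip to black, move to (6,6). |black|=7
Step 8: on WHITE (6,6): turn R to S, flip to black, move to (7,6). |black|=8
Step 9: on WHITE (7,6): turn R to W, flip to black, move to (7,5). |black|=9
Step 10: on BLACK (7,5): turn L to S, flip to white, move to (8,5). |black|=8
Step 11: on WHITE (8,5): turn R to W, flip to black, move to (8,4). |black|=9
Step 12: on WHITE (8,4): turn R to N, flip to black, move to (7,4). |black|=10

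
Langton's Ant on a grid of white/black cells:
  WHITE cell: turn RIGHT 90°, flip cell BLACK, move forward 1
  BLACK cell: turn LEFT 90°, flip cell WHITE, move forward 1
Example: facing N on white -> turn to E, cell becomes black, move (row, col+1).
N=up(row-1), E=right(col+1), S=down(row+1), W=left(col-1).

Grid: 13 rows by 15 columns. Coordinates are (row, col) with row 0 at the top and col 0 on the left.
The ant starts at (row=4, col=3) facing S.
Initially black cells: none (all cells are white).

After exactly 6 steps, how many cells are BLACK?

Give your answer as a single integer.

Step 1: on WHITE (4,3): turn R to W, flip to black, move to (4,2). |black|=1
Step 2: on WHITE (4,2): turn R to N, flip to black, move to (3,2). |black|=2
Step 3: on WHITE (3,2): turn R to E, flip to black, move to (3,3). |black|=3
Step 4: on WHITE (3,3): turn R to S, flip to black, move to (4,3). |black|=4
Step 5: on BLACK (4,3): turn L to E, flip to white, move to (4,4). |black|=3
Step 6: on WHITE (4,4): turn R to S, flip to black, move to (5,4). |black|=4

Answer: 4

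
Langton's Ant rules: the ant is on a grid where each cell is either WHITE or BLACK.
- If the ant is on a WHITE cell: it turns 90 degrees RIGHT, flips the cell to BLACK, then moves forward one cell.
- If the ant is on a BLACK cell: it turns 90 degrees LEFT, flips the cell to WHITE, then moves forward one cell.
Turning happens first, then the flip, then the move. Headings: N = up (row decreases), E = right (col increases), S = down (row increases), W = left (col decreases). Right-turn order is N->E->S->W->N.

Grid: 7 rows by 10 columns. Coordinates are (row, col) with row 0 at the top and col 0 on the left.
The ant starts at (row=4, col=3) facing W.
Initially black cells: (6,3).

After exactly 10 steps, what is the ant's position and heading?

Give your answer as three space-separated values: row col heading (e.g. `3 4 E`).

Answer: 5 4 E

Derivation:
Step 1: on WHITE (4,3): turn R to N, flip to black, move to (3,3). |black|=2
Step 2: on WHITE (3,3): turn R to E, flip to black, move to (3,4). |black|=3
Step 3: on WHITE (3,4): turn R to S, flip to black, move to (4,4). |black|=4
Step 4: on WHITE (4,4): turn R to W, flip to black, move to (4,3). |black|=5
Step 5: on BLACK (4,3): turn L to S, flip to white, move to (5,3). |black|=4
Step 6: on WHITE (5,3): turn R to W, flip to black, move to (5,2). |black|=5
Step 7: on WHITE (5,2): turn R to N, flip to black, move to (4,2). |black|=6
Step 8: on WHITE (4,2): turn R to E, flip to black, move to (4,3). |black|=7
Step 9: on WHITE (4,3): turn R to S, flip to black, move to (5,3). |black|=8
Step 10: on BLACK (5,3): turn L to E, flip to white, move to (5,4). |black|=7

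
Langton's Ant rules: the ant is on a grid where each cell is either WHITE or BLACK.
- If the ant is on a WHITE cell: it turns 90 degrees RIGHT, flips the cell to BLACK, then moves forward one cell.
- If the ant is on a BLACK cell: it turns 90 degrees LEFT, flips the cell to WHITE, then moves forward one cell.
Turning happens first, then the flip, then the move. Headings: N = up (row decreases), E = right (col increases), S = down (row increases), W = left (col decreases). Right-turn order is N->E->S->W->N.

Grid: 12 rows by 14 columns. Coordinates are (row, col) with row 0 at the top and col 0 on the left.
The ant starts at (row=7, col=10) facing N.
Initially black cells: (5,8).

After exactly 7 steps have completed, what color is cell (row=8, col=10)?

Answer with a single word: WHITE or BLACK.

Step 1: on WHITE (7,10): turn R to E, flip to black, move to (7,11). |black|=2
Step 2: on WHITE (7,11): turn R to S, flip to black, move to (8,11). |black|=3
Step 3: on WHITE (8,11): turn R to W, flip to black, move to (8,10). |black|=4
Step 4: on WHITE (8,10): turn R to N, flip to black, move to (7,10). |black|=5
Step 5: on BLACK (7,10): turn L to W, flip to white, move to (7,9). |black|=4
Step 6: on WHITE (7,9): turn R to N, flip to black, move to (6,9). |black|=5
Step 7: on WHITE (6,9): turn R to E, flip to black, move to (6,10). |black|=6

Answer: BLACK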